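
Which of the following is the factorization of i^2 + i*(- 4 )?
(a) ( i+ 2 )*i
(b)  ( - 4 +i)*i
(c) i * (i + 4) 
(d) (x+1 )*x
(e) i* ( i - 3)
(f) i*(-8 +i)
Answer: b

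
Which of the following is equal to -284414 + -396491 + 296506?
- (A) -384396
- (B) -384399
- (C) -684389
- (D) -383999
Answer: B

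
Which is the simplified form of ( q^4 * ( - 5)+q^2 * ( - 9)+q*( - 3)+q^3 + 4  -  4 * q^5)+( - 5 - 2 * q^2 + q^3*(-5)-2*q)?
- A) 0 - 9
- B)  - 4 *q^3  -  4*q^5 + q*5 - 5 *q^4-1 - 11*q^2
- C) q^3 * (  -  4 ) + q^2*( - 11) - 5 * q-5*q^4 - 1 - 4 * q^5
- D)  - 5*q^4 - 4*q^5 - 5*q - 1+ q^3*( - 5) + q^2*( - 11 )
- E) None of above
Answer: C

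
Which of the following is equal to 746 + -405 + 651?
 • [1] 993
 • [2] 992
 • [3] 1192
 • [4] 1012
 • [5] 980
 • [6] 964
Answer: 2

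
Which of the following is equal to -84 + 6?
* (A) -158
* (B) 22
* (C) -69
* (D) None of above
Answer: D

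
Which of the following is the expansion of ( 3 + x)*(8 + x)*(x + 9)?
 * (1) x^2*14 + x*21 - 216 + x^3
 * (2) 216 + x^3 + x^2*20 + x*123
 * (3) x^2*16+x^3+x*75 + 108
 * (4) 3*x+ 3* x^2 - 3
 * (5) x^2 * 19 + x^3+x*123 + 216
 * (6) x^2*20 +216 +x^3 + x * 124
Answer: 2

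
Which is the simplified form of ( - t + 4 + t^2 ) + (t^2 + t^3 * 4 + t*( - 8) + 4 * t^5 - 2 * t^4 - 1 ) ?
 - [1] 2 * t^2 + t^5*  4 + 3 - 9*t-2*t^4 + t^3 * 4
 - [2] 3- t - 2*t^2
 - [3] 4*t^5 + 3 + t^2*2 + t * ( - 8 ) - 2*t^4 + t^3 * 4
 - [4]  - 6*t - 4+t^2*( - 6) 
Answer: 1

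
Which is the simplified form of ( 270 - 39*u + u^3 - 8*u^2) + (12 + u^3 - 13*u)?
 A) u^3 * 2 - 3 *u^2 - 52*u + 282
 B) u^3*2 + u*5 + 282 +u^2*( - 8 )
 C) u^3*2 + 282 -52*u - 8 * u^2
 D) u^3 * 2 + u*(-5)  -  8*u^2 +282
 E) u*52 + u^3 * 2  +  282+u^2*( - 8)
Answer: C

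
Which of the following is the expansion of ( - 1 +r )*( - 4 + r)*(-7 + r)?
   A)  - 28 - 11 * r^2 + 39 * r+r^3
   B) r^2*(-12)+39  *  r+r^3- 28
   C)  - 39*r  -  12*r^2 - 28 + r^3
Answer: B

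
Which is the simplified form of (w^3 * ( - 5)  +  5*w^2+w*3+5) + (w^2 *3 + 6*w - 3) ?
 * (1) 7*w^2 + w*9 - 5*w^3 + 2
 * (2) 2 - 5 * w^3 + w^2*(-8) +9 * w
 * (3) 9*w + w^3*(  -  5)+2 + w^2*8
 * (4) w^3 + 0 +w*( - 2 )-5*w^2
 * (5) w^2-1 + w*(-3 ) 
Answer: 3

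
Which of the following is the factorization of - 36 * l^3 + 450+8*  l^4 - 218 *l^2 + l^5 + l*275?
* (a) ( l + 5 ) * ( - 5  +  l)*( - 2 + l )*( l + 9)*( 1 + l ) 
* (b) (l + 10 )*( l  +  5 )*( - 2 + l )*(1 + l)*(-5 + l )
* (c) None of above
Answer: a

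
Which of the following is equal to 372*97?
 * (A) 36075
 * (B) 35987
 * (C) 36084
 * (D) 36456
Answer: C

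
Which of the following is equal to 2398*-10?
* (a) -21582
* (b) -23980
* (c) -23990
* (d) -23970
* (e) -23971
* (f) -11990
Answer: b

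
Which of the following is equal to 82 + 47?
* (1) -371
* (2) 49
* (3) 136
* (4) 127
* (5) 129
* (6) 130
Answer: 5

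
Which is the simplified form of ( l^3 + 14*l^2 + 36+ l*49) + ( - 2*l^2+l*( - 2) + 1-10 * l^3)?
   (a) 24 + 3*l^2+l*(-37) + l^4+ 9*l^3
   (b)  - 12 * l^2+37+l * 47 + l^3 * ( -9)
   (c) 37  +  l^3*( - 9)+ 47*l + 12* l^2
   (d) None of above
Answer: c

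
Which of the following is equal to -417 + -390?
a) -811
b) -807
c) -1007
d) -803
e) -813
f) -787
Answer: b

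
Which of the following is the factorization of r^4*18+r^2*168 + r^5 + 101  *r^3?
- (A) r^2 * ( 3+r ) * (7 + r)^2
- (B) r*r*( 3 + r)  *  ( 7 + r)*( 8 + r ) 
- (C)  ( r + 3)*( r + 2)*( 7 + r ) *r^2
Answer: B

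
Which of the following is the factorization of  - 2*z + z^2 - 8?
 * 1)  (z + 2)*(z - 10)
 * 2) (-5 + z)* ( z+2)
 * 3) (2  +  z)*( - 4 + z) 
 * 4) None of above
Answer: 3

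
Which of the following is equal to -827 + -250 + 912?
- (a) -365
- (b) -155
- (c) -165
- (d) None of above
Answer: c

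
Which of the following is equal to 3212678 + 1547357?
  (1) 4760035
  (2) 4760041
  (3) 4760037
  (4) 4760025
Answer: 1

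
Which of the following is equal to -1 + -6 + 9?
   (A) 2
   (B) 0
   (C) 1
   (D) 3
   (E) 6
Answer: A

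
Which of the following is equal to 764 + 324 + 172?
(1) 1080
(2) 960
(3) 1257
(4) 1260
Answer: 4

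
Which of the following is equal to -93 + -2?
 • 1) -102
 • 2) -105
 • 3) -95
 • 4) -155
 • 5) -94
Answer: 3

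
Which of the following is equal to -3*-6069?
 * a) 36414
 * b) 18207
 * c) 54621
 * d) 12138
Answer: b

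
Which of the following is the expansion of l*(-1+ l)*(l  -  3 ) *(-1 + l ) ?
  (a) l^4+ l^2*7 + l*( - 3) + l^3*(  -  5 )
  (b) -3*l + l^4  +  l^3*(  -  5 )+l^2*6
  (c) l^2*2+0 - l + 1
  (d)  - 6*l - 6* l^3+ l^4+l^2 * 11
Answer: a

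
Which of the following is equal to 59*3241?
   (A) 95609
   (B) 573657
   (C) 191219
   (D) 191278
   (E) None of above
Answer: C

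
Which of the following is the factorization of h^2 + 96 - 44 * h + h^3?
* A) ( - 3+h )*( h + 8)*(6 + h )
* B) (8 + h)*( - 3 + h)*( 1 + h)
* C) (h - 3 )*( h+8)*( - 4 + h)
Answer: C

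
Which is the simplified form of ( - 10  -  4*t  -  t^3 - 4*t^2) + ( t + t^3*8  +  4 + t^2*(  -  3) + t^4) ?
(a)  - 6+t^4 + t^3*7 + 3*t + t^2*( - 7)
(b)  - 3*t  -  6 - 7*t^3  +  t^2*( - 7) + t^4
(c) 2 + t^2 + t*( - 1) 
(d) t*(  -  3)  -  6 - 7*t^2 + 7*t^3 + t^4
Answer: d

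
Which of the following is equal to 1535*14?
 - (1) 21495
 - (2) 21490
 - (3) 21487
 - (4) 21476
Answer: 2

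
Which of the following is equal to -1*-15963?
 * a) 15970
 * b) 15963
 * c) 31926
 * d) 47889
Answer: b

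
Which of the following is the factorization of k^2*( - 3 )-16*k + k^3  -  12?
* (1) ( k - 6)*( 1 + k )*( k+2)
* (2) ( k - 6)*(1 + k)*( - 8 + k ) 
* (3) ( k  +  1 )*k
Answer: 1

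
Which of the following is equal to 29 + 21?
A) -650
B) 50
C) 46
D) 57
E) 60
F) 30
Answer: B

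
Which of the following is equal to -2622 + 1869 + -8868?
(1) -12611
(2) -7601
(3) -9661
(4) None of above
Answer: 4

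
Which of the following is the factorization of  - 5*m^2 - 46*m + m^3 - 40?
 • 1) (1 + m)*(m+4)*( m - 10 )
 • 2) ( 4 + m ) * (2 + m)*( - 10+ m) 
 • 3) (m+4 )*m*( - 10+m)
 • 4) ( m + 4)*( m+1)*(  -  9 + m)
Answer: 1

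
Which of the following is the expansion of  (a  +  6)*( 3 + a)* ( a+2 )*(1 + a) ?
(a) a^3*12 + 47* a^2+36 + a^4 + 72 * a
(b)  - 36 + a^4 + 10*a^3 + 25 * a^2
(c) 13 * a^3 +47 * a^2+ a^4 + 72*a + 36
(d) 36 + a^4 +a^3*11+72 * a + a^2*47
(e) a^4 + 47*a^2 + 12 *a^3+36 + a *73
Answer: a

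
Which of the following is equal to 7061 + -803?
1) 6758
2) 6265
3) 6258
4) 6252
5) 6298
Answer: 3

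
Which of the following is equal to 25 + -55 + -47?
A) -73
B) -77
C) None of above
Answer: B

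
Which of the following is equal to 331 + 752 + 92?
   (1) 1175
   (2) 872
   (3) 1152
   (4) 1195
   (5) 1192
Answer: 1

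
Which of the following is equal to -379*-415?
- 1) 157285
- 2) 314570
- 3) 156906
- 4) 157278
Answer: 1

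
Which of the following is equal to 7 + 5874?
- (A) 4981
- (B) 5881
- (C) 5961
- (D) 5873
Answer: B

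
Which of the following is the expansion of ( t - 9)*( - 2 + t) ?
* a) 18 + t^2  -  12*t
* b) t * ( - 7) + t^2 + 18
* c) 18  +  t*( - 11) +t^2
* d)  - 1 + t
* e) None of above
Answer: c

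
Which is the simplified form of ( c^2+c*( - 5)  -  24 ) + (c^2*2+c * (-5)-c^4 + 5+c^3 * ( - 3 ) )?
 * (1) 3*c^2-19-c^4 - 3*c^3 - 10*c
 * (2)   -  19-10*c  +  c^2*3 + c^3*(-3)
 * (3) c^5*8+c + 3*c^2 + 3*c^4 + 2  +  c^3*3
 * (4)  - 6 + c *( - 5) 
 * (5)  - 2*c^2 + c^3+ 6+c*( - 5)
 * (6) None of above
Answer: 1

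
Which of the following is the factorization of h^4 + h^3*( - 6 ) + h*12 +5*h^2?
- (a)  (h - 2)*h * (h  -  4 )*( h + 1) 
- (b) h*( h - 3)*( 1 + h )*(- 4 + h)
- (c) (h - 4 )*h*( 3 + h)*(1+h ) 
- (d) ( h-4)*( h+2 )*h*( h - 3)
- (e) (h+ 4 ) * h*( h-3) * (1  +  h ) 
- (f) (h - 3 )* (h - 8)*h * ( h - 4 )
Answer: b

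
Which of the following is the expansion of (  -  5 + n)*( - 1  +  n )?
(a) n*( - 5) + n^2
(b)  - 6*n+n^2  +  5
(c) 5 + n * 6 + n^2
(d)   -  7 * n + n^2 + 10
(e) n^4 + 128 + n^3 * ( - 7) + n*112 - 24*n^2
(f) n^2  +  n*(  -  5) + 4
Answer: b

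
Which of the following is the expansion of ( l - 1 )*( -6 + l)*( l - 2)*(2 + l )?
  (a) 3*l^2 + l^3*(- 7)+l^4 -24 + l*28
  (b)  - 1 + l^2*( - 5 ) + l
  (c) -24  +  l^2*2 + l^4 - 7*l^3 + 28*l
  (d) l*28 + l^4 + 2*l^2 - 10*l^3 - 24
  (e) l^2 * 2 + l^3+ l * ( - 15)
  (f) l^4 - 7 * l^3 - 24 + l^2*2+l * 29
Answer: c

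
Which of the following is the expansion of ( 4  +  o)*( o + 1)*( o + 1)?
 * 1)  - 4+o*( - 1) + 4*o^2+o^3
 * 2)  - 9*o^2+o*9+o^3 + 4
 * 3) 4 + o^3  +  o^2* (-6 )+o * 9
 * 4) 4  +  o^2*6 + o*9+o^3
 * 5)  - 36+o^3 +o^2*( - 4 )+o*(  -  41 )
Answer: 4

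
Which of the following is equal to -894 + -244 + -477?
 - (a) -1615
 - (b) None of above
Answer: a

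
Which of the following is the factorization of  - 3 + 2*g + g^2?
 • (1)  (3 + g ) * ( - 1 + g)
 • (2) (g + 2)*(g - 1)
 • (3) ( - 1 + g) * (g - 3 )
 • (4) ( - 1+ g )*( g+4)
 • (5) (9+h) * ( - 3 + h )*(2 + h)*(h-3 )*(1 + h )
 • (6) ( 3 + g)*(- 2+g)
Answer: 1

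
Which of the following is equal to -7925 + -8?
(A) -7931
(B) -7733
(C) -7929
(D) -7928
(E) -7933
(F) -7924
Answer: E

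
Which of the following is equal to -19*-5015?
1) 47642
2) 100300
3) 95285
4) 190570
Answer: 3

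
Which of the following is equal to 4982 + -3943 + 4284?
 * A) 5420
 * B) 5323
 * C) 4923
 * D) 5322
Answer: B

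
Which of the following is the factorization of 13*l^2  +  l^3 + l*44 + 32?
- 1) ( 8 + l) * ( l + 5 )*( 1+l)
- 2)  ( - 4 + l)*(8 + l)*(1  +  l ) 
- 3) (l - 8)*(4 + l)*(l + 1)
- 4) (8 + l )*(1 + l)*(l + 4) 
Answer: 4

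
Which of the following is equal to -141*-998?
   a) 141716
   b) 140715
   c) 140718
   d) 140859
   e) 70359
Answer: c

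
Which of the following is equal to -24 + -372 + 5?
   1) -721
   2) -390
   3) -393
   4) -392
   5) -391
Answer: 5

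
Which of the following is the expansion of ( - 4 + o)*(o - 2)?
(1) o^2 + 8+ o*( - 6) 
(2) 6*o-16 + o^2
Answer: 1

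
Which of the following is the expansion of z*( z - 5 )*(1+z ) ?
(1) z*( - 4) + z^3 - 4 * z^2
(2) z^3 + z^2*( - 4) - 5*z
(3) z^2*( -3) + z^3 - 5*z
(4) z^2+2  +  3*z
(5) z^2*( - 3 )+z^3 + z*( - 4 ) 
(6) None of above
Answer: 2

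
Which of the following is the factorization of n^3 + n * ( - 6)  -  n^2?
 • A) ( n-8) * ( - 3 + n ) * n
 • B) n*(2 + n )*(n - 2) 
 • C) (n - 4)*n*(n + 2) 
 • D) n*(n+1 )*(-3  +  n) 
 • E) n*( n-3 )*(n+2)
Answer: E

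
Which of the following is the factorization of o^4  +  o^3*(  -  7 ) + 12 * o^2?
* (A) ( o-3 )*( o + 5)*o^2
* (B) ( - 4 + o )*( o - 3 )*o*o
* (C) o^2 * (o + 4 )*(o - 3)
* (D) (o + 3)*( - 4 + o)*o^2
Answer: B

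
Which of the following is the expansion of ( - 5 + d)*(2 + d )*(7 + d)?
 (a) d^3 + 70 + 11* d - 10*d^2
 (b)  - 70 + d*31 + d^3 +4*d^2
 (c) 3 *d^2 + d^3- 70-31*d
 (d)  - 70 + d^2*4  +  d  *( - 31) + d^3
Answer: d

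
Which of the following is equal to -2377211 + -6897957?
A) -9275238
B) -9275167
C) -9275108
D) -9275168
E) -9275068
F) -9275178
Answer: D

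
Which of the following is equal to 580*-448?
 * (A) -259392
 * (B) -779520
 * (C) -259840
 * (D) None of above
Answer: C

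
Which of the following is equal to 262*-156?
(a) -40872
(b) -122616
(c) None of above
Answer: a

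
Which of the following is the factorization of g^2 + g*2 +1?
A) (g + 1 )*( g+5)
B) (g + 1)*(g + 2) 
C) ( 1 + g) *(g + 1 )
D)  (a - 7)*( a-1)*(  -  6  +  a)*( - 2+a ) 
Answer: C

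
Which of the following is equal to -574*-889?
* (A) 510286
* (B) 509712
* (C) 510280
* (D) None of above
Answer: A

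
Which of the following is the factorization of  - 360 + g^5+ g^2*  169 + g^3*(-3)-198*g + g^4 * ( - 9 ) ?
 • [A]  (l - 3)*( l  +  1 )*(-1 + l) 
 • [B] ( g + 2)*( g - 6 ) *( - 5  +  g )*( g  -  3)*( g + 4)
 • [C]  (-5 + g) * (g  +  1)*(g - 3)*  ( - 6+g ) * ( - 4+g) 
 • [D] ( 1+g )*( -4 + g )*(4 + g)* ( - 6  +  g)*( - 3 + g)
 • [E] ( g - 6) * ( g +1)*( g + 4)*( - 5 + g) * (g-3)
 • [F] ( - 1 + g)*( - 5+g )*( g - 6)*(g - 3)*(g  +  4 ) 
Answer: E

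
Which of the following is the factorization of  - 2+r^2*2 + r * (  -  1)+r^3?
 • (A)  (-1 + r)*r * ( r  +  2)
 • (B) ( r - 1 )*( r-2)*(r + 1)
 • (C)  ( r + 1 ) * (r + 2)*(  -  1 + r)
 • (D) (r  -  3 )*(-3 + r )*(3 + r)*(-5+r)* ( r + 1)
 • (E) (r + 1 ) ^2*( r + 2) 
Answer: C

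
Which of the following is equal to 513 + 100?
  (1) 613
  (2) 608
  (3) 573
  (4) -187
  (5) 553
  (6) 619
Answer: 1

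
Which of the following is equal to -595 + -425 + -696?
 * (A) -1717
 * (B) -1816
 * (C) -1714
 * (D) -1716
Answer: D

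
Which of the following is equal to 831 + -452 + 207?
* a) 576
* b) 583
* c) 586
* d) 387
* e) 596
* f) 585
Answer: c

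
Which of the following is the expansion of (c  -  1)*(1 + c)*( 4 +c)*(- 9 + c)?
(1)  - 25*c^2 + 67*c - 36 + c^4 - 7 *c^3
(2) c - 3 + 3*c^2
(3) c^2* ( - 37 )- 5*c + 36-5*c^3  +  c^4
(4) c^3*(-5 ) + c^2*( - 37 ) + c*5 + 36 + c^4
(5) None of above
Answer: 4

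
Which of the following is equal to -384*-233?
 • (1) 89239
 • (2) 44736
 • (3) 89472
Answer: 3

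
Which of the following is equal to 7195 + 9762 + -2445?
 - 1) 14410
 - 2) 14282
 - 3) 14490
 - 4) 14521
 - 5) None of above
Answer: 5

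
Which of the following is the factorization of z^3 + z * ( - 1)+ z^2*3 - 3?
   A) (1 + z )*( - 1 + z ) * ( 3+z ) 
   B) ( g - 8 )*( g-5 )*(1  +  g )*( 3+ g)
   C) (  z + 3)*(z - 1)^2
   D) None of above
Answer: A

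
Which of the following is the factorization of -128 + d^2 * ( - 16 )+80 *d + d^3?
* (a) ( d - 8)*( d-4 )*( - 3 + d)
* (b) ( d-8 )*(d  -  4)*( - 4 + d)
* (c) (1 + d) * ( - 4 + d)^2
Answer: b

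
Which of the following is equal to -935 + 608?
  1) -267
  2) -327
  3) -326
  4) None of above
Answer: 2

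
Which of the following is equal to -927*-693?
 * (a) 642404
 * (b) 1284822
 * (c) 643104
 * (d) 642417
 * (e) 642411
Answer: e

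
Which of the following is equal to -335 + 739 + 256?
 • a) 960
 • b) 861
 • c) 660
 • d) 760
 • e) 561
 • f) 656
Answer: c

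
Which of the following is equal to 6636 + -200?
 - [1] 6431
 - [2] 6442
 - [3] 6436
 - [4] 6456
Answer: 3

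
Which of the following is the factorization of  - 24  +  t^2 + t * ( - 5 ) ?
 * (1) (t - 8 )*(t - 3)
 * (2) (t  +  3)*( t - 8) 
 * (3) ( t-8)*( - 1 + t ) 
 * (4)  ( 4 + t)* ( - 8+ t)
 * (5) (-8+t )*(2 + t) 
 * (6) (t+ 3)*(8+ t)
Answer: 2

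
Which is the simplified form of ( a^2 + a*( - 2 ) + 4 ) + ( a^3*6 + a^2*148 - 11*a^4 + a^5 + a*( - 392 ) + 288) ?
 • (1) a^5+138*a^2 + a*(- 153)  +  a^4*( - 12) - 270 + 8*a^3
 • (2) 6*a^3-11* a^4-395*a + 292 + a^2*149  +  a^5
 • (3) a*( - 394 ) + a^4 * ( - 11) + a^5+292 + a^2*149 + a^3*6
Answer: 3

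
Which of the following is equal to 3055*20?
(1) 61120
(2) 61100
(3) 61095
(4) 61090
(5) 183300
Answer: 2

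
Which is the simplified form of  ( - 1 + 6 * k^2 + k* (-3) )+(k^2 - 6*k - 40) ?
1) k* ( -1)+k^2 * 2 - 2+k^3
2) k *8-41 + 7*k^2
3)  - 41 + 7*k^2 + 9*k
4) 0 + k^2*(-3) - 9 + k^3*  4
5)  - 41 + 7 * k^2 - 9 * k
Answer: 5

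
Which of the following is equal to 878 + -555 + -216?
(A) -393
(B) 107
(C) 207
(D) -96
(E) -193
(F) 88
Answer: B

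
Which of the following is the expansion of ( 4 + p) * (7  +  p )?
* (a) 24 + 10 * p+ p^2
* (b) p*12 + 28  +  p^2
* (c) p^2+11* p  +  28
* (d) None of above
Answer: c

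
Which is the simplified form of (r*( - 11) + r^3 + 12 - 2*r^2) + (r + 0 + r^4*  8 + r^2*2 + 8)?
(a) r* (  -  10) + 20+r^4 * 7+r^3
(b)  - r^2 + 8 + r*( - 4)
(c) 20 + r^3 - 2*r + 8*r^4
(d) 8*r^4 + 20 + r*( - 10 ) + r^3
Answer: d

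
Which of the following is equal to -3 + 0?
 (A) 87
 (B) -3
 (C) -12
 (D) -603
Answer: B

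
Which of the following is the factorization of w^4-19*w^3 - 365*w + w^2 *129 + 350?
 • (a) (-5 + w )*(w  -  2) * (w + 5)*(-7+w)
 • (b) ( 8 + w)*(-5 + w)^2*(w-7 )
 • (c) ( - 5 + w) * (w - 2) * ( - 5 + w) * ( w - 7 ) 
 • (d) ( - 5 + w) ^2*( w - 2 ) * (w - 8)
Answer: c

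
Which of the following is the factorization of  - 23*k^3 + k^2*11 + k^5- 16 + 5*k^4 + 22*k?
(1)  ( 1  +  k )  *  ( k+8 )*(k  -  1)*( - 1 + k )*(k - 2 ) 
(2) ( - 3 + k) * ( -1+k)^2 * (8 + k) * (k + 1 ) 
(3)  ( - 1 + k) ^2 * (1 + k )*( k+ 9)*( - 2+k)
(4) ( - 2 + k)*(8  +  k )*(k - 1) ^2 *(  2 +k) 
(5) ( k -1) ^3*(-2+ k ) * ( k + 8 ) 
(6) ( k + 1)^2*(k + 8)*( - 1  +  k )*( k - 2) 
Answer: 1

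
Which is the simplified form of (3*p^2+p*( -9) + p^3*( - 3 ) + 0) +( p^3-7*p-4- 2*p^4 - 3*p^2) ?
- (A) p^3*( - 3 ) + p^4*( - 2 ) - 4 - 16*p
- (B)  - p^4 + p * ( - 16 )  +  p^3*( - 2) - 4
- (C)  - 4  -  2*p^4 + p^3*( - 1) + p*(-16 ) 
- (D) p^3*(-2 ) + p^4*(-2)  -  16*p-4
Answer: D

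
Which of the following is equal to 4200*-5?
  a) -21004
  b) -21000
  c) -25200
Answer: b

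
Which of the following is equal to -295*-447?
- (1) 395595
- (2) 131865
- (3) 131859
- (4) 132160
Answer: 2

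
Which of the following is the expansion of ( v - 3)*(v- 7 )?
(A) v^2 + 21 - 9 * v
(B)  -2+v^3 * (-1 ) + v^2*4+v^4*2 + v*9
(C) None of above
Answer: C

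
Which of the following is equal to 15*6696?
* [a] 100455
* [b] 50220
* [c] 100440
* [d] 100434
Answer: c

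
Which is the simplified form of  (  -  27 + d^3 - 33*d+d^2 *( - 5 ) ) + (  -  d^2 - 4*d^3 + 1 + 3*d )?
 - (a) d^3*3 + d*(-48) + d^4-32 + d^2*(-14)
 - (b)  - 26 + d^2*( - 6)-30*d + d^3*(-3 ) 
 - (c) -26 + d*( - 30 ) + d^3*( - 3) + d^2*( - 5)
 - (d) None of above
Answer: b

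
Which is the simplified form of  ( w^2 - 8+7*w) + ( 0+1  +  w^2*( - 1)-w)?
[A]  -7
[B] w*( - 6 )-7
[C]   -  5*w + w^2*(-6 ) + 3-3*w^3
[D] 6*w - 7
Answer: D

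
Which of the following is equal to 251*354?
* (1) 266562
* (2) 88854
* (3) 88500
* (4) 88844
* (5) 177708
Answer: 2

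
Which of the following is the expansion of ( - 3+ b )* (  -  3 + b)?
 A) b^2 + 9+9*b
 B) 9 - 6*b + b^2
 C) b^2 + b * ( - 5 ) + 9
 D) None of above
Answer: B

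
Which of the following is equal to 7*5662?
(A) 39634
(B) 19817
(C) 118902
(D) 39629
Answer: A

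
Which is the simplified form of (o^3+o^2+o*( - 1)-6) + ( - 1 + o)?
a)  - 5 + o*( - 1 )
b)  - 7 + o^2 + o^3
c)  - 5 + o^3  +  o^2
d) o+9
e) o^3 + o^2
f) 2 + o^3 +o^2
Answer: b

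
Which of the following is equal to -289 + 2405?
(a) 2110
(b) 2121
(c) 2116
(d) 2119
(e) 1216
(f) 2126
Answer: c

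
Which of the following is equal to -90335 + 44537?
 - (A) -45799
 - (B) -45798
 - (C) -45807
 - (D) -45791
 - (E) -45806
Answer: B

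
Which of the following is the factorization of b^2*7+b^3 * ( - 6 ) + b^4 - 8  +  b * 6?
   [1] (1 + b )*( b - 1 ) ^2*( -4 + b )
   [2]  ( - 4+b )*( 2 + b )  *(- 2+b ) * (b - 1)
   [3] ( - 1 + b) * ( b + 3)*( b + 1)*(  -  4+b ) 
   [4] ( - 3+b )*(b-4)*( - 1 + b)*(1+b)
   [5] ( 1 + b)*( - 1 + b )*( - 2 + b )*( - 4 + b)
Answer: 5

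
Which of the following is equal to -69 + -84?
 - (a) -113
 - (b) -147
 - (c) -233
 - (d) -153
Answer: d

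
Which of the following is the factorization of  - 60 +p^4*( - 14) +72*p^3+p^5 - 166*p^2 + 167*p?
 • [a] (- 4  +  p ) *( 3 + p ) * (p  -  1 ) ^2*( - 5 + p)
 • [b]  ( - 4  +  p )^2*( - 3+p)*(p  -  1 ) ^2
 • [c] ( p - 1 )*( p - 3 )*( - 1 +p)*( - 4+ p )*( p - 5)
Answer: c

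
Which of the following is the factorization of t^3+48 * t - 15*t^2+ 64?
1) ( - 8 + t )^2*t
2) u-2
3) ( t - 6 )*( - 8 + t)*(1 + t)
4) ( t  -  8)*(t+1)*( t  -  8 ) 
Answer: 4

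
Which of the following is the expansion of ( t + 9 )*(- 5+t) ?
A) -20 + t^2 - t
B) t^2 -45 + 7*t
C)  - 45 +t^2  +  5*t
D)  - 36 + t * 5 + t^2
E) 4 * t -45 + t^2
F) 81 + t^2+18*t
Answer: E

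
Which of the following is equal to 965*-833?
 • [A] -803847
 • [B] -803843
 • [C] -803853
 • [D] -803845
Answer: D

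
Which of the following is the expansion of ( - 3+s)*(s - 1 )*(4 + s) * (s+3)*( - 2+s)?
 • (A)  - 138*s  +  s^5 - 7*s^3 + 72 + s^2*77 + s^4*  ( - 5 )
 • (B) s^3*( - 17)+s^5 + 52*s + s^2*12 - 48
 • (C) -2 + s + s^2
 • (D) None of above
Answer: D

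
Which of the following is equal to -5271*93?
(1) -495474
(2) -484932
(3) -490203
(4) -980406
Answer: 3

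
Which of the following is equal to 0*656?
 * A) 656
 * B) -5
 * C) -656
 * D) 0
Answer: D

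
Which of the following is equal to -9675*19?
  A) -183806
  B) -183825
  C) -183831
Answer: B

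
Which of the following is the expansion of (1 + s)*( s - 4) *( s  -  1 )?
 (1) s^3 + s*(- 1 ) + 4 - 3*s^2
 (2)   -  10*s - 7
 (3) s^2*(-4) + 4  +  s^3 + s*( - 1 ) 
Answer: 3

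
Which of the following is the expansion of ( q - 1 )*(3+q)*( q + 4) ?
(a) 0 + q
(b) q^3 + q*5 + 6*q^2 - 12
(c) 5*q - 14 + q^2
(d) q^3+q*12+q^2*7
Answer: b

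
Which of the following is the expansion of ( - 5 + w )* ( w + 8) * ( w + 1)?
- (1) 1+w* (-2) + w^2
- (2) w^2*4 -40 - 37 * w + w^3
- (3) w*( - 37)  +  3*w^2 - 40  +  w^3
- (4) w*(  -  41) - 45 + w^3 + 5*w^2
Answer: 2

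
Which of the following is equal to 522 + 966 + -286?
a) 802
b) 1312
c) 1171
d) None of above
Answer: d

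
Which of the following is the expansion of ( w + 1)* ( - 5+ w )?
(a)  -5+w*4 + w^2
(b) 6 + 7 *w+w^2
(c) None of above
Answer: c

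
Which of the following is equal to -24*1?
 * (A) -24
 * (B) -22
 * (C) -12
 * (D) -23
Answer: A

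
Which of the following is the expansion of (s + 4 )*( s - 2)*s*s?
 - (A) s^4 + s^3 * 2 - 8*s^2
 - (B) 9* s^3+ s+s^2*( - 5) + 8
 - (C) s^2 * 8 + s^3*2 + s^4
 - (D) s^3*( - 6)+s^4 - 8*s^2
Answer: A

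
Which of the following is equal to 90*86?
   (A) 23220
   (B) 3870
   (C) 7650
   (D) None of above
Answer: D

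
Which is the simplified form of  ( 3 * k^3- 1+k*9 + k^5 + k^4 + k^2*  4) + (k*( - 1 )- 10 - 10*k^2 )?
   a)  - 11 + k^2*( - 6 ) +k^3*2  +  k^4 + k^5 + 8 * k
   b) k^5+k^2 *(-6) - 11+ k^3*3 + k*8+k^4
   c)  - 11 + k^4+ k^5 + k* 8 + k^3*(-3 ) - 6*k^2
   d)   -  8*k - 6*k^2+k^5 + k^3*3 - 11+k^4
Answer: b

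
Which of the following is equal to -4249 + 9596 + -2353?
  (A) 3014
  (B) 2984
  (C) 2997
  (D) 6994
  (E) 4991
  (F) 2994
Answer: F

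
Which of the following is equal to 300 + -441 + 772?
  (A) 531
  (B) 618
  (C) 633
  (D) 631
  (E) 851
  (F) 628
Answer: D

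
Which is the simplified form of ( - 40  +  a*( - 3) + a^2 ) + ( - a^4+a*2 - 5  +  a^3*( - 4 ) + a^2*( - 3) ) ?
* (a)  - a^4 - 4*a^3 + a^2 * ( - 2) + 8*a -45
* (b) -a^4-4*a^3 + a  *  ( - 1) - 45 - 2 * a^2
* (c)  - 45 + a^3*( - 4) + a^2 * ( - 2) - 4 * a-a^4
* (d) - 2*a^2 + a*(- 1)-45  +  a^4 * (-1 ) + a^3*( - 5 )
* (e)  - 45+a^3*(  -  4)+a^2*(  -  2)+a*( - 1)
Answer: b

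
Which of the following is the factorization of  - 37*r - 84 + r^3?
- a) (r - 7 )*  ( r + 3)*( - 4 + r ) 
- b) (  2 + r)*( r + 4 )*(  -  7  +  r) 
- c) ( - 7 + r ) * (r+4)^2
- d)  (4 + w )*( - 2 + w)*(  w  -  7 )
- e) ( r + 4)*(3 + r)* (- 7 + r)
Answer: e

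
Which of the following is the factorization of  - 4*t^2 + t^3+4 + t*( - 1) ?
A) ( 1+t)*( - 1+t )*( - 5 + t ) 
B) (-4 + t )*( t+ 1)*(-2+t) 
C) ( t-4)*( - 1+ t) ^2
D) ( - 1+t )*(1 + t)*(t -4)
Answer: D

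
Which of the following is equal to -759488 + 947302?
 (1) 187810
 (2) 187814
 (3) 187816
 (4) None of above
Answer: 2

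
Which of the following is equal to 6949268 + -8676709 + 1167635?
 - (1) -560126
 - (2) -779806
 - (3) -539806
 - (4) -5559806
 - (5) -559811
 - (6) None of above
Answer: 6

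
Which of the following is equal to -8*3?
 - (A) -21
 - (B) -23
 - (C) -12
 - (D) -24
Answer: D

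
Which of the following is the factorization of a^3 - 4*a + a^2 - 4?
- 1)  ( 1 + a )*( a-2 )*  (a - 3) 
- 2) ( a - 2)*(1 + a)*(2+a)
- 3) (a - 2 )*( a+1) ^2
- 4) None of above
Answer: 2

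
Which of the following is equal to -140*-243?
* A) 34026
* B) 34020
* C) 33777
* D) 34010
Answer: B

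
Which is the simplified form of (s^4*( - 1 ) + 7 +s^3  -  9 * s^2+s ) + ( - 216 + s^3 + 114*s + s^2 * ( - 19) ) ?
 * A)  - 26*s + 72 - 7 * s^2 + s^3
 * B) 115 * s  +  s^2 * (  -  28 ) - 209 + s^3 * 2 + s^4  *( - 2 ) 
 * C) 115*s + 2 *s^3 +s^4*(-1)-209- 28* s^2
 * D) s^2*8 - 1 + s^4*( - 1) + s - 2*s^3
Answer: C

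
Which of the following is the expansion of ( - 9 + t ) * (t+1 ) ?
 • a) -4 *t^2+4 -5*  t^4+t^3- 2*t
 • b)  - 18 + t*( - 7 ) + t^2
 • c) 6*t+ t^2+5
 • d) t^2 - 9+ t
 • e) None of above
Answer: e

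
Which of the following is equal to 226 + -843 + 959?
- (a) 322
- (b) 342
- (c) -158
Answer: b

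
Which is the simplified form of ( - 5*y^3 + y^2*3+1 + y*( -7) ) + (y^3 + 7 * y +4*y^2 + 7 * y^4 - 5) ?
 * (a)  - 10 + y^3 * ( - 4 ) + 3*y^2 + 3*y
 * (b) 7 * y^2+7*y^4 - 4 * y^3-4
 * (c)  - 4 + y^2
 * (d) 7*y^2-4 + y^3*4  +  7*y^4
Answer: b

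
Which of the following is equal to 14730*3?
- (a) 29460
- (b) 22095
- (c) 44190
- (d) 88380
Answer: c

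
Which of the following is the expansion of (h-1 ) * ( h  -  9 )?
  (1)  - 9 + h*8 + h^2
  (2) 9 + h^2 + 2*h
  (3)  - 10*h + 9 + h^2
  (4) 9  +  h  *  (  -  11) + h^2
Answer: 3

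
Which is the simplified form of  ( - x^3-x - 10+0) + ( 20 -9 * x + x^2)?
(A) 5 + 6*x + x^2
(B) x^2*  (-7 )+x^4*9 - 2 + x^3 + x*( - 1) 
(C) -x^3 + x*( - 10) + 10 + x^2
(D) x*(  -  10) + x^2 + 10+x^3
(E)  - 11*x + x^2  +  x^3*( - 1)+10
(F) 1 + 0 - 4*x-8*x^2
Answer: C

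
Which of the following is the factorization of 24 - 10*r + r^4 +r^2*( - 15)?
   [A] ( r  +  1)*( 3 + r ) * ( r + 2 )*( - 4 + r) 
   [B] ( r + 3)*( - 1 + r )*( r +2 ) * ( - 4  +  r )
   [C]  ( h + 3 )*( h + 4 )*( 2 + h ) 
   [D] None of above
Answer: B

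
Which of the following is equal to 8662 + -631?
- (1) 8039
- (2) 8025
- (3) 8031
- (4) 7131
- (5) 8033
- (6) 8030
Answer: 3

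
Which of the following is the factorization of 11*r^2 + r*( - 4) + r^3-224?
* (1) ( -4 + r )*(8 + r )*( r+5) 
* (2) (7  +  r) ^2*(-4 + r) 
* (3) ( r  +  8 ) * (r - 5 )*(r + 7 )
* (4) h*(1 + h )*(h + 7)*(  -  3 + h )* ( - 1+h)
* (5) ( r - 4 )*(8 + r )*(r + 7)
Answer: 5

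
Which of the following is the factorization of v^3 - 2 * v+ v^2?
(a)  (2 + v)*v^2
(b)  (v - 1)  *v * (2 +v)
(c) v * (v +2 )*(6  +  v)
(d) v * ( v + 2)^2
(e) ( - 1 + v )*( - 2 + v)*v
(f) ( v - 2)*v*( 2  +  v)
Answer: b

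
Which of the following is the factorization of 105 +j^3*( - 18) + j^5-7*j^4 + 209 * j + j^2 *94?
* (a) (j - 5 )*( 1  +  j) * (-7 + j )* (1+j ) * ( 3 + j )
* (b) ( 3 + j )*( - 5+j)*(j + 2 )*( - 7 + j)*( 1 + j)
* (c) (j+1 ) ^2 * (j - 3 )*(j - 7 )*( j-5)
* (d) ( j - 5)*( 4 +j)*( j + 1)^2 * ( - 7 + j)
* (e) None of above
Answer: a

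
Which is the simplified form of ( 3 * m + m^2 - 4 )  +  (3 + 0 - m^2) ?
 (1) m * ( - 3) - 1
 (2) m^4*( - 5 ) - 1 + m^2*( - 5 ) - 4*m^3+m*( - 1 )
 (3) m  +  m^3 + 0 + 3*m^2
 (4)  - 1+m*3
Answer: 4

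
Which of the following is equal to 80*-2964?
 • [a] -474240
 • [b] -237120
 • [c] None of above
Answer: b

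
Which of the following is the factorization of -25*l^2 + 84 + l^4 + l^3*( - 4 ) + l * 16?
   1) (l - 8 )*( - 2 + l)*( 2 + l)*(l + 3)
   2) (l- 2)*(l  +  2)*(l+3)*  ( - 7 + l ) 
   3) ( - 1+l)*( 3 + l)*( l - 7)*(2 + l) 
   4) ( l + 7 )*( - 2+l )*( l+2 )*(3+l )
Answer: 2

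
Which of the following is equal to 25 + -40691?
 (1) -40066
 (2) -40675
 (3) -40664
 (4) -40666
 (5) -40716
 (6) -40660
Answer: 4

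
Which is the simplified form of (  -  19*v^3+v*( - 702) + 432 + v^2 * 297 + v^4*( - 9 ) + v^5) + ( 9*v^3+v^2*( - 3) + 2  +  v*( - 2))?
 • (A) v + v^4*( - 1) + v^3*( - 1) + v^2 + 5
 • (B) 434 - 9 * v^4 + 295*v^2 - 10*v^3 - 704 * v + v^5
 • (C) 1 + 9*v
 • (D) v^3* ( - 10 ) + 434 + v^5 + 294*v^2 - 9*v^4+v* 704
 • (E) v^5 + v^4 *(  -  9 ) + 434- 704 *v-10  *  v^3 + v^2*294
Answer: E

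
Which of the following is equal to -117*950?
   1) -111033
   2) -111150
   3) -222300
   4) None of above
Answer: 2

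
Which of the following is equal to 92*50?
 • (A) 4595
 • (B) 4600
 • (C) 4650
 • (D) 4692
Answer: B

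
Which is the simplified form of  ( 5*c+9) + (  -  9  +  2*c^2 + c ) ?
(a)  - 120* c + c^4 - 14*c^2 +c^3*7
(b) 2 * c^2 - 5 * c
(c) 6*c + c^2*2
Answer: c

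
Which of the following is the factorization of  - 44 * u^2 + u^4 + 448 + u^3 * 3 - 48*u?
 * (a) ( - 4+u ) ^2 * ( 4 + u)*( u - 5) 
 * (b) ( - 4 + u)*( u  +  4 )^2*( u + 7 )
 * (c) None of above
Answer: c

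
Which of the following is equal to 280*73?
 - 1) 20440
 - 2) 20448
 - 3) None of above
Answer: 1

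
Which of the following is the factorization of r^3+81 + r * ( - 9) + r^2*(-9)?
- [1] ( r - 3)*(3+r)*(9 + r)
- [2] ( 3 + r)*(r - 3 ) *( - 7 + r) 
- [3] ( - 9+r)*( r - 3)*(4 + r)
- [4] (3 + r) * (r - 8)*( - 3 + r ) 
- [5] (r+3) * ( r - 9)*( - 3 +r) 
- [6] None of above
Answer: 5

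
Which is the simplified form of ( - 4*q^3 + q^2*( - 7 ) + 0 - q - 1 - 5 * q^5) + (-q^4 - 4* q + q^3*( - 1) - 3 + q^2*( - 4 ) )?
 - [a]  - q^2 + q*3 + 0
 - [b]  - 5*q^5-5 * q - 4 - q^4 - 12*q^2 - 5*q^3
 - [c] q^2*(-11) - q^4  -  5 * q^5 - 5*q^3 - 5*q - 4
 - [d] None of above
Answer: c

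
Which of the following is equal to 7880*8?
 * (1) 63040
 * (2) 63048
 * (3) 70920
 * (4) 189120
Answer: 1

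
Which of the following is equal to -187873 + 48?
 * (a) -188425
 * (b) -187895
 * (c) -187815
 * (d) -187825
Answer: d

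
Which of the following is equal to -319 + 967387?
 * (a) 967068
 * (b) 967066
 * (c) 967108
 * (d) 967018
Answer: a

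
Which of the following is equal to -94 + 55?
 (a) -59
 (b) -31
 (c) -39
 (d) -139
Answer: c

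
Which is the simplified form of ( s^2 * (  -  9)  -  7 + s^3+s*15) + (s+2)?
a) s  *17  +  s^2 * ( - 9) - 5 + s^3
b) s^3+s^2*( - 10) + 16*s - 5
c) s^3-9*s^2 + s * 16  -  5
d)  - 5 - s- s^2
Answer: c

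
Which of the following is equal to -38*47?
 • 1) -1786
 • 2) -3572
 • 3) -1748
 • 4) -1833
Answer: 1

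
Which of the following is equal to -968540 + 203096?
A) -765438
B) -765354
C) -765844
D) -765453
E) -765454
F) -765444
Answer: F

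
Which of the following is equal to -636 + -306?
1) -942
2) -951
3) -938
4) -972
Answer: 1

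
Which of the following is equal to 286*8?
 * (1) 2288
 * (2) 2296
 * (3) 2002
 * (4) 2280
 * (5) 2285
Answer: 1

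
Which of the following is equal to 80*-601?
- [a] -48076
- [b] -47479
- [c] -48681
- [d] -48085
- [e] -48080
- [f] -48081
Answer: e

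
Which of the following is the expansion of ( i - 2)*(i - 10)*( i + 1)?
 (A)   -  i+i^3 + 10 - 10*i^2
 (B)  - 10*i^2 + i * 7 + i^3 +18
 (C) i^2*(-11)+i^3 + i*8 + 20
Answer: C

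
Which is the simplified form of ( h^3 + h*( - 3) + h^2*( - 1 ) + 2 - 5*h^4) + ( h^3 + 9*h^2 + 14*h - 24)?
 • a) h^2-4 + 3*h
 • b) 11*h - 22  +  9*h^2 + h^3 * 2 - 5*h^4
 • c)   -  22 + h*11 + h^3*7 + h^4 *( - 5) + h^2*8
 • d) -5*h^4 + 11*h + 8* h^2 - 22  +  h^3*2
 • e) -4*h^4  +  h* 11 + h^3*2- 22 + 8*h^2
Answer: d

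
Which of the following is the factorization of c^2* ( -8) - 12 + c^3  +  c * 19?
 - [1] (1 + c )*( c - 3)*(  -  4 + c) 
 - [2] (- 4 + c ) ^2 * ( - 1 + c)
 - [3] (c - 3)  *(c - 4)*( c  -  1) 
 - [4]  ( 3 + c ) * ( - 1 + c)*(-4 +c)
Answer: 3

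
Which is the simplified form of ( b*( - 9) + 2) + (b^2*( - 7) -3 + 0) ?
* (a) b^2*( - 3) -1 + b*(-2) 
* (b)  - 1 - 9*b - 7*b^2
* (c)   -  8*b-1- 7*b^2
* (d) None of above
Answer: b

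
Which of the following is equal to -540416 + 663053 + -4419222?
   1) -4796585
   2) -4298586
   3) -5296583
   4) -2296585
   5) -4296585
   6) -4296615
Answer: 5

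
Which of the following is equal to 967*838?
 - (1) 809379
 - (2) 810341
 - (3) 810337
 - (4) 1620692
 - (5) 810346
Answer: 5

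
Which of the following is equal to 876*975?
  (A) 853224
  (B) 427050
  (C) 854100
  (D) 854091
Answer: C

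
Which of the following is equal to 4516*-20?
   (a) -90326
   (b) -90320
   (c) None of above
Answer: b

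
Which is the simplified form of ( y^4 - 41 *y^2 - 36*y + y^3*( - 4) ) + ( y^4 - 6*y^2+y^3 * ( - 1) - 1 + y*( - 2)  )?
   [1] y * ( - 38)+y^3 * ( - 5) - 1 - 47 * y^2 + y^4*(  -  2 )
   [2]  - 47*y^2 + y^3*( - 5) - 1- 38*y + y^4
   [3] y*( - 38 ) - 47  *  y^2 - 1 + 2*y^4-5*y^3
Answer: 3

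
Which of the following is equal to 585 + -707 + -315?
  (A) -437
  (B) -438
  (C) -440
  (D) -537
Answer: A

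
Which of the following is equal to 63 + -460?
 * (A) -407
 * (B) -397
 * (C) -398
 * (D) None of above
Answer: B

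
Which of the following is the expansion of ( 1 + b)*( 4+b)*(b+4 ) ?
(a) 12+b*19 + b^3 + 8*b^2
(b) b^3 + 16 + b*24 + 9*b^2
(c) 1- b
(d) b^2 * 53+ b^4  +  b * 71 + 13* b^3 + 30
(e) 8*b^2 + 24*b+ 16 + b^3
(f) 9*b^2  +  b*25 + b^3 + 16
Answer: b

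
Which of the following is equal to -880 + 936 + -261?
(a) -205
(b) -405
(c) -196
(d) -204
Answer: a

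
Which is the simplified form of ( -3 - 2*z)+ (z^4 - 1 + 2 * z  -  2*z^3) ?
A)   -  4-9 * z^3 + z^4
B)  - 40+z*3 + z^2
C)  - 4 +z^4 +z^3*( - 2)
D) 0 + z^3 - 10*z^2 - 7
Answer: C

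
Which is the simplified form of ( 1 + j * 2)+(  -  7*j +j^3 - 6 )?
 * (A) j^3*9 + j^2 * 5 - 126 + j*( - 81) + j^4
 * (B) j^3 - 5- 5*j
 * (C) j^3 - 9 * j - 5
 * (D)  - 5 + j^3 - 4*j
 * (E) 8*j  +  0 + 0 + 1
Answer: B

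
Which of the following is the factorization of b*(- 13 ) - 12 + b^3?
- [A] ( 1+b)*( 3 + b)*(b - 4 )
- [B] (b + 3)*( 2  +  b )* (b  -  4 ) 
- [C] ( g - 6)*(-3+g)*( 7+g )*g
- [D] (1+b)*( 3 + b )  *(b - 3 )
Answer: A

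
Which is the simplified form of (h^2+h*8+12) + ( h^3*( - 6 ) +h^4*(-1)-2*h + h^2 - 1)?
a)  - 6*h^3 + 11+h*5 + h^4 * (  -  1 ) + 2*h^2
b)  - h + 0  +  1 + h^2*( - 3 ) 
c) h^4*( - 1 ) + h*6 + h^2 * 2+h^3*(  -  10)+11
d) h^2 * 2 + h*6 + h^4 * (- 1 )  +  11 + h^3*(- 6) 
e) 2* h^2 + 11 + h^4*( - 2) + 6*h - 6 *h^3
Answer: d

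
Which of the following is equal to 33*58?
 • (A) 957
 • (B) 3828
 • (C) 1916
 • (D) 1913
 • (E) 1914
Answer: E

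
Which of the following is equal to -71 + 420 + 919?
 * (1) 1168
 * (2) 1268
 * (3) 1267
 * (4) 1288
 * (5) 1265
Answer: 2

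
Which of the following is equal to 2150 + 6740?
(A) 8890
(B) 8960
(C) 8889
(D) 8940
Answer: A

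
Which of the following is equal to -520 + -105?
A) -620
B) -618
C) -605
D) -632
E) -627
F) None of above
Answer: F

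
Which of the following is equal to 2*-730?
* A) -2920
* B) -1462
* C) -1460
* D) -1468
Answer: C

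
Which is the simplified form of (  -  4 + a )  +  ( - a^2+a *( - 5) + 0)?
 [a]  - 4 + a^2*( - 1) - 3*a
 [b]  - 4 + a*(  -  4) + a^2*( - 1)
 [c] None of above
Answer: b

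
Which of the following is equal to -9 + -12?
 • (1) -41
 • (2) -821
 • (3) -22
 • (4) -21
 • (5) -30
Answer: 4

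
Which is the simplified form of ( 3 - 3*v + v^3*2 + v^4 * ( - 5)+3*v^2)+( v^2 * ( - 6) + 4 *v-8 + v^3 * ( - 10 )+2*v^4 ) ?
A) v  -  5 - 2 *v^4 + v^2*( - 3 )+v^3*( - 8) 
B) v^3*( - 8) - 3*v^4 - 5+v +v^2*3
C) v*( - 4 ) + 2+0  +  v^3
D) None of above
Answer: D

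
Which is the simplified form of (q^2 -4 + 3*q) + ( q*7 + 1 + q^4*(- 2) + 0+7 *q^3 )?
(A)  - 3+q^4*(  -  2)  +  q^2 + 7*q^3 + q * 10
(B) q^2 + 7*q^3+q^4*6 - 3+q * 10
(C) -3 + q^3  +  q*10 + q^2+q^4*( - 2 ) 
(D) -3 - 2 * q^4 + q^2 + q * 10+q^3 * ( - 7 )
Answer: A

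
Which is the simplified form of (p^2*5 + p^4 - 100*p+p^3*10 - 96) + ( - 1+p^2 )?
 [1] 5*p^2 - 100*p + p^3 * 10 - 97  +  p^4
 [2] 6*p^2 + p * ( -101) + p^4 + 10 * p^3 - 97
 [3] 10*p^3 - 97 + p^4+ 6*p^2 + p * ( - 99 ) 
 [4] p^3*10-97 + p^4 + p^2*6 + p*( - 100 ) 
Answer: 4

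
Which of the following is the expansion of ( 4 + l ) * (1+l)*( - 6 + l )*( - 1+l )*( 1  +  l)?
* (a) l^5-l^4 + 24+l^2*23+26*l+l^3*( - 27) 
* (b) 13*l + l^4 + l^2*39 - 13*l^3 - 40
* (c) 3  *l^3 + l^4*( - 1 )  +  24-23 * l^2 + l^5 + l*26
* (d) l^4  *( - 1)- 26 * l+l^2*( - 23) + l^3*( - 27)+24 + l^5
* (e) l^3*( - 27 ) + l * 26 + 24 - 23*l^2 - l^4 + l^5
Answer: e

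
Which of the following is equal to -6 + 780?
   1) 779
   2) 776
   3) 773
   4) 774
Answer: 4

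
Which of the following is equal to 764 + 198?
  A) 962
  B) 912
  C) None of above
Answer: A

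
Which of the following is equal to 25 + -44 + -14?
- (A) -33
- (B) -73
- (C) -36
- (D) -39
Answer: A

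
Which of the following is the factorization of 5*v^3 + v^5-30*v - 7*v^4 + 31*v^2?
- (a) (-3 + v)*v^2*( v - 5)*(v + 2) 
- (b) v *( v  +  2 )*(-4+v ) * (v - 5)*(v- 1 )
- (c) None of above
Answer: c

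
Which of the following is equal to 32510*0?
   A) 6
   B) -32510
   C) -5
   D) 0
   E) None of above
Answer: D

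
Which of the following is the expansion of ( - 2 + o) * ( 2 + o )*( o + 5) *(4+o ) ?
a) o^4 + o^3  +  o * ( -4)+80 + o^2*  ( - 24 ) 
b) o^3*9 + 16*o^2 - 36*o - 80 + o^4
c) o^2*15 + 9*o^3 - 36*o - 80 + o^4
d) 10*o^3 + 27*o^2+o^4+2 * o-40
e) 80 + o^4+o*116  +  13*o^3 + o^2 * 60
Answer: b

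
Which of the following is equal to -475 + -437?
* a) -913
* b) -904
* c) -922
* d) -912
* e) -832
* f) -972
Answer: d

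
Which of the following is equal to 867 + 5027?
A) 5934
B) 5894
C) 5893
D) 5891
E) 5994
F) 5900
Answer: B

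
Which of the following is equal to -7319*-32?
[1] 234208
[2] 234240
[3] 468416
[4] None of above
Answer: 1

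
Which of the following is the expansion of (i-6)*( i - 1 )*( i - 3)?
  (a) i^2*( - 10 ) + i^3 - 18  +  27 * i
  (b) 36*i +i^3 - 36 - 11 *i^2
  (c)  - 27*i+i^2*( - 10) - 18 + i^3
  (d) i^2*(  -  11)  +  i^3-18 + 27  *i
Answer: a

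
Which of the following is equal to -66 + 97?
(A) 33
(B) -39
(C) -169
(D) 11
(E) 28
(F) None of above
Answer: F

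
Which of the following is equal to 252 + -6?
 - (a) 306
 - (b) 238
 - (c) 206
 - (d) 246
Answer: d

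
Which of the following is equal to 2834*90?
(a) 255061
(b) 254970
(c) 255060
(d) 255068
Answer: c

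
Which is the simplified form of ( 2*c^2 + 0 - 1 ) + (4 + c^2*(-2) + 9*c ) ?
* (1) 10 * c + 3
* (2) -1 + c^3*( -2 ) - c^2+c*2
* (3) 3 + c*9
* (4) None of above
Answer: 3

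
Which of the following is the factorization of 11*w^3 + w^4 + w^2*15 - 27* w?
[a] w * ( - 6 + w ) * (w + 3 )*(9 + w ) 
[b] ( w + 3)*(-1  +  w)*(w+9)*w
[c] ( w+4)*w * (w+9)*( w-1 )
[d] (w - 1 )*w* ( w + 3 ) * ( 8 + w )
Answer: b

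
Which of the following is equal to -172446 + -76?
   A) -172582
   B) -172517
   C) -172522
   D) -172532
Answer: C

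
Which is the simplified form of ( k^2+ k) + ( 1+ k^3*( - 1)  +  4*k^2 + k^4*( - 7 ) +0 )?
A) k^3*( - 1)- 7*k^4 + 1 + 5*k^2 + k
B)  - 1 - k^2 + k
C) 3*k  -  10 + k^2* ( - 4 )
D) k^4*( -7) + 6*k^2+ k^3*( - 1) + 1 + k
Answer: A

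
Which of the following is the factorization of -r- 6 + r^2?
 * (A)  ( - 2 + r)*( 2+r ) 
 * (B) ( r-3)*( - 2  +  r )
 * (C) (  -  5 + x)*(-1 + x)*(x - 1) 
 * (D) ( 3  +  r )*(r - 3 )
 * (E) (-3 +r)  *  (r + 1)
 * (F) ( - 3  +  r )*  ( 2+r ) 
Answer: F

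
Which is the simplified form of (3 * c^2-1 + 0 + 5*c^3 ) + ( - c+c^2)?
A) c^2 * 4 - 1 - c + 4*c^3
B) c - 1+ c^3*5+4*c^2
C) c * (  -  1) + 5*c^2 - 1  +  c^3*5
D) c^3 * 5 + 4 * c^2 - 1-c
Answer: D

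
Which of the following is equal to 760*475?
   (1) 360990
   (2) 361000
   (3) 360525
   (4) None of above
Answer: 2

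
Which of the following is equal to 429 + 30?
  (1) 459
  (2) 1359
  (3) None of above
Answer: 1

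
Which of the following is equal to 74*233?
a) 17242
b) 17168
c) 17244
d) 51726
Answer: a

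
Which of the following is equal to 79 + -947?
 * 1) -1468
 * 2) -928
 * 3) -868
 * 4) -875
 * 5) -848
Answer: 3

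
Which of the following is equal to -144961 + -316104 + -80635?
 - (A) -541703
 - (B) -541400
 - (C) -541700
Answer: C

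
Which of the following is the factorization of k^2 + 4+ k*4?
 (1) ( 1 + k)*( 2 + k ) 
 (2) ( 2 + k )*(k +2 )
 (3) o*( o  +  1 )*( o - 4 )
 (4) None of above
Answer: 2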